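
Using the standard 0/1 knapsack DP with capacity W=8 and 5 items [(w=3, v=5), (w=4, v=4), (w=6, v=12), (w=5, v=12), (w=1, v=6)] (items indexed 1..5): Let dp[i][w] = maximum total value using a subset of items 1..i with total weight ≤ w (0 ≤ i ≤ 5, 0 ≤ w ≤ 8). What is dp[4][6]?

12

i\w   0   1   2   3   4   5   6   7   8
  0   0   0   0   0   0   0   0   0   0
  1   0   0   0   5   5   5   5   5   5
  2   0   0   0   5   5   5   5   9   9
  3   0   0   0   5   5   5  12  12  12
  4   0   0   0   5   5  12  12  12  17
  5   0   6   6   6  11  12  18  18  18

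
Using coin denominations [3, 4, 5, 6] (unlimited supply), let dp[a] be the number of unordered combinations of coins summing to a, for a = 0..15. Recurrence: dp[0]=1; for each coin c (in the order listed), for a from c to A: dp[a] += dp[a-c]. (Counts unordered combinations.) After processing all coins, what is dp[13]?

4

after  coin     0     1     2     3     4     5     6     7     8     9    10    11    12    13    14    15
          3     1     0     0     1     0     0     1     0     0     1     0     0     1     0     0     1
          4     1     0     0     1     1     0     1     1     1     1     1     1     2     1     1     2
          5     1     0     0     1     1     1     1     1     2     2     2     2     3     3     3     4
          6     1     0     0     1     1     1     2     1     2     3     3     3     5     4     5     7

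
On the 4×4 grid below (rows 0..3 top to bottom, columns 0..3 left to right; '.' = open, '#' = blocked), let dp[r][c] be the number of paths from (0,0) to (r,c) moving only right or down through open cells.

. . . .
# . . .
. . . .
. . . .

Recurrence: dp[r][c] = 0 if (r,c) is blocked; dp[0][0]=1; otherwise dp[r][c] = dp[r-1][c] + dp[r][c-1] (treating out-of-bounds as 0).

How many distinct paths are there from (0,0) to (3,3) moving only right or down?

10

r\c   0   1   2   3
  0   1   1   1   1
  1   0   1   2   3
  2   0   1   3   6
  3   0   1   4  10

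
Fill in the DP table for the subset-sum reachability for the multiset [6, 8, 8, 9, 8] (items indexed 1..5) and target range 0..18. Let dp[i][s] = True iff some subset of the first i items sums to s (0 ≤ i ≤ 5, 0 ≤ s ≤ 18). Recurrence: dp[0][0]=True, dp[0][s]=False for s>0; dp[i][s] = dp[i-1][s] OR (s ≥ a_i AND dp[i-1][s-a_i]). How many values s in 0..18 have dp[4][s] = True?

8

i\s   0   1   2   3   4   5   6   7   8   9  10  11  12  13  14  15  16  17  18
  0   T   F   F   F   F   F   F   F   F   F   F   F   F   F   F   F   F   F   F
  1   T   F   F   F   F   F   T   F   F   F   F   F   F   F   F   F   F   F   F
  2   T   F   F   F   F   F   T   F   T   F   F   F   F   F   T   F   F   F   F
  3   T   F   F   F   F   F   T   F   T   F   F   F   F   F   T   F   T   F   F
  4   T   F   F   F   F   F   T   F   T   T   F   F   F   F   T   T   T   T   F
  5   T   F   F   F   F   F   T   F   T   T   F   F   F   F   T   T   T   T   F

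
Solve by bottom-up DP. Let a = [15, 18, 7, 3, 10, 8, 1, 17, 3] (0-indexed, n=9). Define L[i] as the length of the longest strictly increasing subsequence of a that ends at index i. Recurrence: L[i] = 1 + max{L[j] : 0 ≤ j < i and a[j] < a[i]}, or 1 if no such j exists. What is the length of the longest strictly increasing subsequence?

   i    0    1    2    3    4    5    6    7    8
a[i]   15   18    7    3   10    8    1   17    3
L[i]    1    2    1    1    2    2    1    3    2

3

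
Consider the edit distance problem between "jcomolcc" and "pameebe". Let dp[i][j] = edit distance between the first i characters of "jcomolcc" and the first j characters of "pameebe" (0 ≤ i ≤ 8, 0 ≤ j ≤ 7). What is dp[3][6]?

6

   ''  p  a  m  e  e  b  e
''  0  1  2  3  4  5  6  7
 j  1  1  2  3  4  5  6  7
 c  2  2  2  3  4  5  6  7
 o  3  3  3  3  4  5  6  7
 m  4  4  4  3  4  5  6  7
 o  5  5  5  4  4  5  6  7
 l  6  6  6  5  5  5  6  7
 c  7  7  7  6  6  6  6  7
 c  8  8  8  7  7  7  7  7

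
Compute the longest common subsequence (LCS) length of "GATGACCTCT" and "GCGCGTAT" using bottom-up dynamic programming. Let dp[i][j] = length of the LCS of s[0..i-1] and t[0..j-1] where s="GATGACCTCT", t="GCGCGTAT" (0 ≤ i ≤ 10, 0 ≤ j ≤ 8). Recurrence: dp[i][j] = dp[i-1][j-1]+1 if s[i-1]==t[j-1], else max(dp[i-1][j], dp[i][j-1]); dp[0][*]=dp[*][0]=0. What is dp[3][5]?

1

   ''  G  C  G  C  G  T  A  T
''  0  0  0  0  0  0  0  0  0
 G  0  1  1  1  1  1  1  1  1
 A  0  1  1  1  1  1  1  2  2
 T  0  1  1  1  1  1  2  2  3
 G  0  1  1  2  2  2  2  2  3
 A  0  1  1  2  2  2  2  3  3
 C  0  1  2  2  3  3  3  3  3
 C  0  1  2  2  3  3  3  3  3
 T  0  1  2  2  3  3  4  4  4
 C  0  1  2  2  3  3  4  4  4
 T  0  1  2  2  3  3  4  4  5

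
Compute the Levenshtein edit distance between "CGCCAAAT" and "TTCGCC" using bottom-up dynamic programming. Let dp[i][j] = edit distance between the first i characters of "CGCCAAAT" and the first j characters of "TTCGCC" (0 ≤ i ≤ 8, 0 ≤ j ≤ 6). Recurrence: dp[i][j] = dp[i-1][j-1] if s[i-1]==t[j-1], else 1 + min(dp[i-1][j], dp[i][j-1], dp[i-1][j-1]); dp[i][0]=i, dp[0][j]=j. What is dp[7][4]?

   ''  T  T  C  G  C  C
''  0  1  2  3  4  5  6
 C  1  1  2  2  3  4  5
 G  2  2  2  3  2  3  4
 C  3  3  3  2  3  2  3
 C  4  4  4  3  3  3  2
 A  5  5  5  4  4  4  3
 A  6  6  6  5  5  5  4
 A  7  7  7  6  6  6  5
 T  8  7  7  7  7  7  6

6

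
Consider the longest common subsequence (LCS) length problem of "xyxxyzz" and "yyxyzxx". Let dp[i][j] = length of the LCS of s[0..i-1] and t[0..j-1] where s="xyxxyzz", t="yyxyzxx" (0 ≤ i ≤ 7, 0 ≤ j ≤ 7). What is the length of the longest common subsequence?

   ''  y  y  x  y  z  x  x
''  0  0  0  0  0  0  0  0
 x  0  0  0  1  1  1  1  1
 y  0  1  1  1  2  2  2  2
 x  0  1  1  2  2  2  3  3
 x  0  1  1  2  2  2  3  4
 y  0  1  2  2  3  3  3  4
 z  0  1  2  2  3  4  4  4
 z  0  1  2  2  3  4  4  4

4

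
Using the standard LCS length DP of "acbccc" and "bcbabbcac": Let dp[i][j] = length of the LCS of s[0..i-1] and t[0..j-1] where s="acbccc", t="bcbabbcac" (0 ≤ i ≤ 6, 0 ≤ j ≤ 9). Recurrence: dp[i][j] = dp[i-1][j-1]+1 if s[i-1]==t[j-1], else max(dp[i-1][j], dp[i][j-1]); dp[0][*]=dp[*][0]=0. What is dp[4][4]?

   ''  b  c  b  a  b  b  c  a  c
''  0  0  0  0  0  0  0  0  0  0
 a  0  0  0  0  1  1  1  1  1  1
 c  0  0  1  1  1  1  1  2  2  2
 b  0  1  1  2  2  2  2  2  2  2
 c  0  1  2  2  2  2  2  3  3  3
 c  0  1  2  2  2  2  2  3  3  4
 c  0  1  2  2  2  2  2  3  3  4

2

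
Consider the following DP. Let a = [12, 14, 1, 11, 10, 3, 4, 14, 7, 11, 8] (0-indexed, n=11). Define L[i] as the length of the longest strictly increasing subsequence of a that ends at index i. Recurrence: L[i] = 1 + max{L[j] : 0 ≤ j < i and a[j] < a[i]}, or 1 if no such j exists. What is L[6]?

   i    0    1    2    3    4    5    6    7    8    9   10
a[i]   12   14    1   11   10    3    4   14    7   11    8
L[i]    1    2    1    2    2    2    3    4    4    5    5

3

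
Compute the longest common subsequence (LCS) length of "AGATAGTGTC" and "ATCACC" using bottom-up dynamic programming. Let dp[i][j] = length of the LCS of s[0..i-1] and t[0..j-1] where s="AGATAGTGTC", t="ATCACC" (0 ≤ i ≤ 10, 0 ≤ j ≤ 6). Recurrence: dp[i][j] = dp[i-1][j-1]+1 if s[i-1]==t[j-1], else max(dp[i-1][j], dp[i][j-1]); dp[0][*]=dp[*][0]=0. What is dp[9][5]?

   ''  A  T  C  A  C  C
''  0  0  0  0  0  0  0
 A  0  1  1  1  1  1  1
 G  0  1  1  1  1  1  1
 A  0  1  1  1  2  2  2
 T  0  1  2  2  2  2  2
 A  0  1  2  2  3  3  3
 G  0  1  2  2  3  3  3
 T  0  1  2  2  3  3  3
 G  0  1  2  2  3  3  3
 T  0  1  2  2  3  3  3
 C  0  1  2  3  3  4  4

3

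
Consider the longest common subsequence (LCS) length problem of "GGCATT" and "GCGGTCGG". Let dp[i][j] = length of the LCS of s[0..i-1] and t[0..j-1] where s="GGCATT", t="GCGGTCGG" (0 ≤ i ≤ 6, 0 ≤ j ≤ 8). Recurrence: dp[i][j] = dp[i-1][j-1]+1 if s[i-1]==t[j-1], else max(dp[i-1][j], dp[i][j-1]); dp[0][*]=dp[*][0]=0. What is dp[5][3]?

   ''  G  C  G  G  T  C  G  G
''  0  0  0  0  0  0  0  0  0
 G  0  1  1  1  1  1  1  1  1
 G  0  1  1  2  2  2  2  2  2
 C  0  1  2  2  2  2  3  3  3
 A  0  1  2  2  2  2  3  3  3
 T  0  1  2  2  2  3  3  3  3
 T  0  1  2  2  2  3  3  3  3

2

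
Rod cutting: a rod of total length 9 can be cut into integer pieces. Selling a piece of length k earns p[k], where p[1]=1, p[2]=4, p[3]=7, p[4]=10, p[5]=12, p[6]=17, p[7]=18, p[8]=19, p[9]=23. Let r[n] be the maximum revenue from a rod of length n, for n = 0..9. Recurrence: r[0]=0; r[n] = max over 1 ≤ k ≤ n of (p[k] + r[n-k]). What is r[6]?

   n    0    1    2    3    4    5    6    7    8    9
r[n]    0    1    4    7   10   12   17   18   21   24

17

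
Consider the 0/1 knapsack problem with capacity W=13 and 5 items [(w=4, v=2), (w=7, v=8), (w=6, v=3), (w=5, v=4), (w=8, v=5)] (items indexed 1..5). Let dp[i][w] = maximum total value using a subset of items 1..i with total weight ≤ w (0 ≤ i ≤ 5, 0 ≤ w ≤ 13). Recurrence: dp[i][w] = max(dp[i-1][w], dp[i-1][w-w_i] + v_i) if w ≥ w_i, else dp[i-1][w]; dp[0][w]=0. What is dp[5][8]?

8

i\w   0   1   2   3   4   5   6   7   8   9  10  11  12  13
  0   0   0   0   0   0   0   0   0   0   0   0   0   0   0
  1   0   0   0   0   2   2   2   2   2   2   2   2   2   2
  2   0   0   0   0   2   2   2   8   8   8   8  10  10  10
  3   0   0   0   0   2   2   3   8   8   8   8  10  10  11
  4   0   0   0   0   2   4   4   8   8   8   8  10  12  12
  5   0   0   0   0   2   4   4   8   8   8   8  10  12  12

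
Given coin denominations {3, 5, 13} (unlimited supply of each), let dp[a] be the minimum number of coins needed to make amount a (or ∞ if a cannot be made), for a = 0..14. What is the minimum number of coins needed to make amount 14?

 a  0  1  2  3  4  5  6  7  8  9 10 11 12 13 14
dp  0  -  -  1  -  1  2  -  2  3  2  3  4  1  4
(- denotes ∞ / unreachable)

4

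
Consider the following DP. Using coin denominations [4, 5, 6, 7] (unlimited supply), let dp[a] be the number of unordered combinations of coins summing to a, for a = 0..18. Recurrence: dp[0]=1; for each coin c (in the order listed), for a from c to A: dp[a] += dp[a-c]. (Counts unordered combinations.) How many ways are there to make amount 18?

5

after  coin     0     1     2     3     4     5     6     7     8     9    10    11    12    13    14    15    16    17    18
          4     1     0     0     0     1     0     0     0     1     0     0     0     1     0     0     0     1     0     0
          5     1     0     0     0     1     1     0     0     1     1     1     0     1     1     1     1     1     1     1
          6     1     0     0     0     1     1     1     0     1     1     2     1     2     1     2     2     3     2     3
          7     1     0     0     0     1     1     1     1     1     1     2     2     3     2     3     3     4     4     5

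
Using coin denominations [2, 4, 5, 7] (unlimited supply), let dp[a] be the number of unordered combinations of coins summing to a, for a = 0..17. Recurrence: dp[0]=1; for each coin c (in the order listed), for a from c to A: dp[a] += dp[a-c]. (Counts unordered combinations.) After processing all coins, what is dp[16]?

after  coin     0     1     2     3     4     5     6     7     8     9    10    11    12    13    14    15    16    17
          2     1     0     1     0     1     0     1     0     1     0     1     0     1     0     1     0     1     0
          4     1     0     1     0     2     0     2     0     3     0     3     0     4     0     4     0     5     0
          5     1     0     1     0     2     1     2     1     3     2     4     2     5     3     6     4     7     5
          7     1     0     1     0     2     1     2     2     3     3     4     4     6     5     8     7    10     9

10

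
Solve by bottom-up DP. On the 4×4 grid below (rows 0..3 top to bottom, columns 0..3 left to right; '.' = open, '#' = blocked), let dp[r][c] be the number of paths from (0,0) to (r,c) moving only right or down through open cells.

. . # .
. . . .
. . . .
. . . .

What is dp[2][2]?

r\c   0   1   2   3
  0   1   1   0   0
  1   1   2   2   2
  2   1   3   5   7
  3   1   4   9  16

5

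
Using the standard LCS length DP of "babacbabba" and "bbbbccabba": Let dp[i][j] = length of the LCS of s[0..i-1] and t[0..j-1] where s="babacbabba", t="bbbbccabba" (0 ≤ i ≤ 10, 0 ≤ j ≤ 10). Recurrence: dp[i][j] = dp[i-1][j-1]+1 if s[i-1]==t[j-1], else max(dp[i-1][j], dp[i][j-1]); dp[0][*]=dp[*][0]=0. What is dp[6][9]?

   ''  b  b  b  b  c  c  a  b  b  a
''  0  0  0  0  0  0  0  0  0  0  0
 b  0  1  1  1  1  1  1  1  1  1  1
 a  0  1  1  1  1  1  1  2  2  2  2
 b  0  1  2  2  2  2  2  2  3  3  3
 a  0  1  2  2  2  2  2  3  3  3  4
 c  0  1  2  2  2  3  3  3  3  3  4
 b  0  1  2  3  3  3  3  3  4  4  4
 a  0  1  2  3  3  3  3  4  4  4  5
 b  0  1  2  3  4  4  4  4  5  5  5
 b  0  1  2  3  4  4  4  4  5  6  6
 a  0  1  2  3  4  4  4  5  5  6  7

4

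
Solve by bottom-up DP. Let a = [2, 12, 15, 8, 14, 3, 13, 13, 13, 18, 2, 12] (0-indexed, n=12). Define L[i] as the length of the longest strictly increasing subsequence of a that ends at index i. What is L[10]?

   i    0    1    2    3    4    5    6    7    8    9   10   11
a[i]    2   12   15    8   14    3   13   13   13   18    2   12
L[i]    1    2    3    2    3    2    3    3    3    4    1    3

1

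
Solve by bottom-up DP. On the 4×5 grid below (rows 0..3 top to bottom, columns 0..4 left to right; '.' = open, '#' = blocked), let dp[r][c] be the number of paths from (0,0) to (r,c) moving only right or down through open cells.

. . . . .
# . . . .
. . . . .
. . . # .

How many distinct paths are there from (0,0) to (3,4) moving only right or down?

10

r\c   0   1   2   3   4
  0   1   1   1   1   1
  1   0   1   2   3   4
  2   0   1   3   6  10
  3   0   1   4   0  10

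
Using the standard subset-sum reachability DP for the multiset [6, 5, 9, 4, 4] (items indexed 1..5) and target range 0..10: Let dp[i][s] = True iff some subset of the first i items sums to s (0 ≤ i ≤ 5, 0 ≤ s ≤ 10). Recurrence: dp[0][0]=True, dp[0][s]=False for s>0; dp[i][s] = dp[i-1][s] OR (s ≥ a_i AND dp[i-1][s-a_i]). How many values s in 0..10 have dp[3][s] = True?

i\s   0   1   2   3   4   5   6   7   8   9  10
  0   T   F   F   F   F   F   F   F   F   F   F
  1   T   F   F   F   F   F   T   F   F   F   F
  2   T   F   F   F   F   T   T   F   F   F   F
  3   T   F   F   F   F   T   T   F   F   T   F
  4   T   F   F   F   T   T   T   F   F   T   T
  5   T   F   F   F   T   T   T   F   T   T   T

4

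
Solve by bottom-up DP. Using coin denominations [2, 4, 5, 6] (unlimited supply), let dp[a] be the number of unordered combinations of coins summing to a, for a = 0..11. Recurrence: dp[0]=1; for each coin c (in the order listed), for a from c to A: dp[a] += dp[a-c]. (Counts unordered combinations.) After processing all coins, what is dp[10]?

6

after  coin     0     1     2     3     4     5     6     7     8     9    10    11
          2     1     0     1     0     1     0     1     0     1     0     1     0
          4     1     0     1     0     2     0     2     0     3     0     3     0
          5     1     0     1     0     2     1     2     1     3     2     4     2
          6     1     0     1     0     2     1     3     1     4     2     6     3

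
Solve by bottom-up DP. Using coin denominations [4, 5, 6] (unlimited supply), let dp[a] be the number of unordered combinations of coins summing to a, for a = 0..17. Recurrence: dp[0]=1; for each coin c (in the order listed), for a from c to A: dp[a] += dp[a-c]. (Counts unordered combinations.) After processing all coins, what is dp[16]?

after  coin     0     1     2     3     4     5     6     7     8     9    10    11    12    13    14    15    16    17
          4     1     0     0     0     1     0     0     0     1     0     0     0     1     0     0     0     1     0
          5     1     0     0     0     1     1     0     0     1     1     1     0     1     1     1     1     1     1
          6     1     0     0     0     1     1     1     0     1     1     2     1     2     1     2     2     3     2

3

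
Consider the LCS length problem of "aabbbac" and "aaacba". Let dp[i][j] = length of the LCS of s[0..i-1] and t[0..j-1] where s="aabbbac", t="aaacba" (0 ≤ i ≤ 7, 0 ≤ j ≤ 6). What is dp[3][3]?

2

   ''  a  a  a  c  b  a
''  0  0  0  0  0  0  0
 a  0  1  1  1  1  1  1
 a  0  1  2  2  2  2  2
 b  0  1  2  2  2  3  3
 b  0  1  2  2  2  3  3
 b  0  1  2  2  2  3  3
 a  0  1  2  3  3  3  4
 c  0  1  2  3  4  4  4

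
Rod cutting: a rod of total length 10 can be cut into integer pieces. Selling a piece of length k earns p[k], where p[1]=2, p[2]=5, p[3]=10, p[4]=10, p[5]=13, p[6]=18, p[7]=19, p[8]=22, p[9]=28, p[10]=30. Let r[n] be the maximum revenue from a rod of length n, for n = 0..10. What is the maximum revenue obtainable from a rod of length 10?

   n    0    1    2    3    4    5    6    7    8    9   10
r[n]    0    2    5   10   12   15   20   22   25   30   32

32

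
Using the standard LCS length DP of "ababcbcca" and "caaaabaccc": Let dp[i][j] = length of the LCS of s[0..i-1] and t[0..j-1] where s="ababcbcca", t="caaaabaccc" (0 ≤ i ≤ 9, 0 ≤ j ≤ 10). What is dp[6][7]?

3

   ''  c  a  a  a  a  b  a  c  c  c
''  0  0  0  0  0  0  0  0  0  0  0
 a  0  0  1  1  1  1  1  1  1  1  1
 b  0  0  1  1  1  1  2  2  2  2  2
 a  0  0  1  2  2  2  2  3  3  3  3
 b  0  0  1  2  2  2  3  3  3  3  3
 c  0  1  1  2  2  2  3  3  4  4  4
 b  0  1  1  2  2  2  3  3  4  4  4
 c  0  1  1  2  2  2  3  3  4  5  5
 c  0  1  1  2  2  2  3  3  4  5  6
 a  0  1  2  2  3  3  3  4  4  5  6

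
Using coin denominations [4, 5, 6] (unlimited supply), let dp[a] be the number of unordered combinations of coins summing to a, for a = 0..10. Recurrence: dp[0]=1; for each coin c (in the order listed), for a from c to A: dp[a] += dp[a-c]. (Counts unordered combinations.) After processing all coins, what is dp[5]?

after  coin     0     1     2     3     4     5     6     7     8     9    10
          4     1     0     0     0     1     0     0     0     1     0     0
          5     1     0     0     0     1     1     0     0     1     1     1
          6     1     0     0     0     1     1     1     0     1     1     2

1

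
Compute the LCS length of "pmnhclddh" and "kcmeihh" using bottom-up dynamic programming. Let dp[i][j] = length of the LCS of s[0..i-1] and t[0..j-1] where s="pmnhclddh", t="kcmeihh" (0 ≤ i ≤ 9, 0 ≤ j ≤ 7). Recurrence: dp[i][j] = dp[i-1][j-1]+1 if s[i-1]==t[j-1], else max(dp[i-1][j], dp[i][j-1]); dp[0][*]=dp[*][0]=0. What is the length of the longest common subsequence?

   ''  k  c  m  e  i  h  h
''  0  0  0  0  0  0  0  0
 p  0  0  0  0  0  0  0  0
 m  0  0  0  1  1  1  1  1
 n  0  0  0  1  1  1  1  1
 h  0  0  0  1  1  1  2  2
 c  0  0  1  1  1  1  2  2
 l  0  0  1  1  1  1  2  2
 d  0  0  1  1  1  1  2  2
 d  0  0  1  1  1  1  2  2
 h  0  0  1  1  1  1  2  3

3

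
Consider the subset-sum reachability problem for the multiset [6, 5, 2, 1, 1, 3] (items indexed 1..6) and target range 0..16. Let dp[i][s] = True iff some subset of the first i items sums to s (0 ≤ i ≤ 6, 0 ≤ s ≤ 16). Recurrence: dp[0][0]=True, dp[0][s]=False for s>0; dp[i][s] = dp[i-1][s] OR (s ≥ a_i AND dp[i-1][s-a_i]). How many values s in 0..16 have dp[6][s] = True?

i\s   0   1   2   3   4   5   6   7   8   9  10  11  12  13  14  15  16
  0   T   F   F   F   F   F   F   F   F   F   F   F   F   F   F   F   F
  1   T   F   F   F   F   F   T   F   F   F   F   F   F   F   F   F   F
  2   T   F   F   F   F   T   T   F   F   F   F   T   F   F   F   F   F
  3   T   F   T   F   F   T   T   T   T   F   F   T   F   T   F   F   F
  4   T   T   T   T   F   T   T   T   T   T   F   T   T   T   T   F   F
  5   T   T   T   T   T   T   T   T   T   T   T   T   T   T   T   T   F
  6   T   T   T   T   T   T   T   T   T   T   T   T   T   T   T   T   T

17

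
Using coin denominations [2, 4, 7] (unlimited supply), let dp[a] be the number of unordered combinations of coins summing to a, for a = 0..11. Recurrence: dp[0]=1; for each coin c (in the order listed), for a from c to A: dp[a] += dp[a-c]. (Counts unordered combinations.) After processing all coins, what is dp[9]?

after  coin     0     1     2     3     4     5     6     7     8     9    10    11
          2     1     0     1     0     1     0     1     0     1     0     1     0
          4     1     0     1     0     2     0     2     0     3     0     3     0
          7     1     0     1     0     2     0     2     1     3     1     3     2

1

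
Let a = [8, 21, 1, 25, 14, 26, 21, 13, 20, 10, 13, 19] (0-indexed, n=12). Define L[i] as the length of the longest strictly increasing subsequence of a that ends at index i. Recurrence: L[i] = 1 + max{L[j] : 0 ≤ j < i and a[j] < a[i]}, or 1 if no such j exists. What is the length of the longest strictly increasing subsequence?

   i    0    1    2    3    4    5    6    7    8    9   10   11
a[i]    8   21    1   25   14   26   21   13   20   10   13   19
L[i]    1    2    1    3    2    4    3    2    3    2    3    4

4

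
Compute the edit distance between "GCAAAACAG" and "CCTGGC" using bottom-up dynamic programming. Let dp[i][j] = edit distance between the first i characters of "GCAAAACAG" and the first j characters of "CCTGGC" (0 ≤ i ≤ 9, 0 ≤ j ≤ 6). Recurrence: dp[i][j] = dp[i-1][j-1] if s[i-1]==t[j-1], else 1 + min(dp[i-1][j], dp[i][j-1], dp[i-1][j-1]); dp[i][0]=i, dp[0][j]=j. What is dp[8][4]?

7

   ''  C  C  T  G  G  C
''  0  1  2  3  4  5  6
 G  1  1  2  3  3  4  5
 C  2  1  1  2  3  4  4
 A  3  2  2  2  3  4  5
 A  4  3  3  3  3  4  5
 A  5  4  4  4  4  4  5
 A  6  5  5  5  5  5  5
 C  7  6  5  6  6  6  5
 A  8  7  6  6  7  7  6
 G  9  8  7  7  6  7  7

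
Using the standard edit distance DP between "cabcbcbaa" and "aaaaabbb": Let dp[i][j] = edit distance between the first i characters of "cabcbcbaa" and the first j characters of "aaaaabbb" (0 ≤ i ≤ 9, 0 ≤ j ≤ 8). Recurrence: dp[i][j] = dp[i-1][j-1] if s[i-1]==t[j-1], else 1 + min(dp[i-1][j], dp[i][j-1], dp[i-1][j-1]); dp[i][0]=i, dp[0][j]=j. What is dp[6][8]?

   ''  a  a  a  a  a  b  b  b
''  0  1  2  3  4  5  6  7  8
 c  1  1  2  3  4  5  6  7  8
 a  2  1  1  2  3  4  5  6  7
 b  3  2  2  2  3  4  4  5  6
 c  4  3  3  3  3  4  5  5  6
 b  5  4  4  4  4  4  4  5  5
 c  6  5  5  5  5  5  5  5  6
 b  7  6  6  6  6  6  5  5  5
 a  8  7  6  6  6  6  6  6  6
 a  9  8  7  6  6  6  7  7  7

6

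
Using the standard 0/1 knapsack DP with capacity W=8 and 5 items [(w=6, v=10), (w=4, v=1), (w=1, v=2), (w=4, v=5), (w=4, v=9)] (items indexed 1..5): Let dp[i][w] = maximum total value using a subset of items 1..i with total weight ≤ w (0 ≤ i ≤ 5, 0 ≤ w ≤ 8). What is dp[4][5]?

7

i\w   0   1   2   3   4   5   6   7   8
  0   0   0   0   0   0   0   0   0   0
  1   0   0   0   0   0   0  10  10  10
  2   0   0   0   0   1   1  10  10  10
  3   0   2   2   2   2   3  10  12  12
  4   0   2   2   2   5   7  10  12  12
  5   0   2   2   2   9  11  11  12  14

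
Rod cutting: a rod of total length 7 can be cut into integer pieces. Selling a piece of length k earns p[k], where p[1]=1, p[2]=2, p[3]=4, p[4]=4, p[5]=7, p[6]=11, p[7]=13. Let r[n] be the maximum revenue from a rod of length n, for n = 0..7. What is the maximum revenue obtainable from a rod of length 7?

13

   n    0    1    2    3    4    5    6    7
r[n]    0    1    2    4    5    7   11   13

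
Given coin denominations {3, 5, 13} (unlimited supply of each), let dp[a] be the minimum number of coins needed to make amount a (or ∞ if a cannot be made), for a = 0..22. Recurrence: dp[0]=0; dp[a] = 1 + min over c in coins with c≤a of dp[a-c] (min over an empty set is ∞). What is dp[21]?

3

 a  0  1  2  3  4  5  6  7  8  9 10 11 12 13 14 15 16 17 18 19 20 21 22
dp  0  -  -  1  -  1  2  -  2  3  2  3  4  1  4  3  2  5  2  3  4  3  4
(- denotes ∞ / unreachable)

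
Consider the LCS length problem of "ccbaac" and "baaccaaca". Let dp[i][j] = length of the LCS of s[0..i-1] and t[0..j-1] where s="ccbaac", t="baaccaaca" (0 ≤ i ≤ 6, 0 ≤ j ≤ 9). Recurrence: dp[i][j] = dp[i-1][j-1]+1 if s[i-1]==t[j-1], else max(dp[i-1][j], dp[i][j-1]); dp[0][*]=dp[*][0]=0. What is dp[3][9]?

2

   ''  b  a  a  c  c  a  a  c  a
''  0  0  0  0  0  0  0  0  0  0
 c  0  0  0  0  1  1  1  1  1  1
 c  0  0  0  0  1  2  2  2  2  2
 b  0  1  1  1  1  2  2  2  2  2
 a  0  1  2  2  2  2  3  3  3  3
 a  0  1  2  3  3  3  3  4  4  4
 c  0  1  2  3  4  4  4  4  5  5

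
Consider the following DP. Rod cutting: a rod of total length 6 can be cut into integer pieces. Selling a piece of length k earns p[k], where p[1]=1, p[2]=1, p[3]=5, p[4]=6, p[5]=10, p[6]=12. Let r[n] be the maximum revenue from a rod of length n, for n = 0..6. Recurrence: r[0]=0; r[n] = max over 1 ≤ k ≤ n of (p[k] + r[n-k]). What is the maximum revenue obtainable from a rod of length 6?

   n    0    1    2    3    4    5    6
r[n]    0    1    2    5    6   10   12

12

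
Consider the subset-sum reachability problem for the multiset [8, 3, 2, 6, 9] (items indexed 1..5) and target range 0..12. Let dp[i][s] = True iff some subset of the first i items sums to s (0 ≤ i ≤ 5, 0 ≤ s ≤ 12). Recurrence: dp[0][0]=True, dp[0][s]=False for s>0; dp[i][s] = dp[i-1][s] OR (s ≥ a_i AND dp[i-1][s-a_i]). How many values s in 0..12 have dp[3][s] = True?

i\s   0   1   2   3   4   5   6   7   8   9  10  11  12
  0   T   F   F   F   F   F   F   F   F   F   F   F   F
  1   T   F   F   F   F   F   F   F   T   F   F   F   F
  2   T   F   F   T   F   F   F   F   T   F   F   T   F
  3   T   F   T   T   F   T   F   F   T   F   T   T   F
  4   T   F   T   T   F   T   T   F   T   T   T   T   F
  5   T   F   T   T   F   T   T   F   T   T   T   T   T

7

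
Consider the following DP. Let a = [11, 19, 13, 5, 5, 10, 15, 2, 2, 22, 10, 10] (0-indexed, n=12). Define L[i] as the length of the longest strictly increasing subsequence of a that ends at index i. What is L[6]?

   i    0    1    2    3    4    5    6    7    8    9   10   11
a[i]   11   19   13    5    5   10   15    2    2   22   10   10
L[i]    1    2    2    1    1    2    3    1    1    4    2    2

3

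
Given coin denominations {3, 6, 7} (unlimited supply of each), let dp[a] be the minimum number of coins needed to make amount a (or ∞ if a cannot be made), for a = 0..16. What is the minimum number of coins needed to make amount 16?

3

 a  0  1  2  3  4  5  6  7  8  9 10 11 12 13 14 15 16
dp  0  -  -  1  -  -  1  1  -  2  2  -  2  2  2  3  3
(- denotes ∞ / unreachable)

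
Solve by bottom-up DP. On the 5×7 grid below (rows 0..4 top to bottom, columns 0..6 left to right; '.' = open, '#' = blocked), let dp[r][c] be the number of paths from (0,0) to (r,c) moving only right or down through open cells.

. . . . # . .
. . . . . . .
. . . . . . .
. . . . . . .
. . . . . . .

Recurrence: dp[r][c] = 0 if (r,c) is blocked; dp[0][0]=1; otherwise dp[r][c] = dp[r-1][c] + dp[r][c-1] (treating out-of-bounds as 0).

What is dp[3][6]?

74

r\c   0   1   2   3   4   5   6
  0   1   1   1   1   0   0   0
  1   1   2   3   4   4   4   4
  2   1   3   6  10  14  18  22
  3   1   4  10  20  34  52  74
  4   1   5  15  35  69 121 195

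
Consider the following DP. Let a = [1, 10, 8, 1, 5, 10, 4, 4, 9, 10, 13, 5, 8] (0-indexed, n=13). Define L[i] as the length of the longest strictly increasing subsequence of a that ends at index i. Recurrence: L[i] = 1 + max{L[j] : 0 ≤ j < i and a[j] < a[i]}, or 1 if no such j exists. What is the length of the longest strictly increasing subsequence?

   i    0    1    2    3    4    5    6    7    8    9   10   11   12
a[i]    1   10    8    1    5   10    4    4    9   10   13    5    8
L[i]    1    2    2    1    2    3    2    2    3    4    5    3    4

5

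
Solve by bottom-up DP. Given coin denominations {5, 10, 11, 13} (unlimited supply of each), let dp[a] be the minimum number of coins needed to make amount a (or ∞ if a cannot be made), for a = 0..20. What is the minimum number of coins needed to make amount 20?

2

 a  0  1  2  3  4  5  6  7  8  9 10 11 12 13 14 15 16 17 18 19 20
dp  0  -  -  -  -  1  -  -  -  -  1  1  -  1  -  2  2  -  2  -  2
(- denotes ∞ / unreachable)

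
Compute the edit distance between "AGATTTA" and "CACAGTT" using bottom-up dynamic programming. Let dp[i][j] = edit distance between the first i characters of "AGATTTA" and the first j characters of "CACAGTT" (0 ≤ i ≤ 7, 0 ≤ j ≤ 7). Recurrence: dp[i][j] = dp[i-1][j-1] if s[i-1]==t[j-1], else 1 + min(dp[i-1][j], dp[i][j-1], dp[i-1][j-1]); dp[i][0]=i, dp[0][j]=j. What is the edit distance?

4

   ''  C  A  C  A  G  T  T
''  0  1  2  3  4  5  6  7
 A  1  1  1  2  3  4  5  6
 G  2  2  2  2  3  3  4  5
 A  3  3  2  3  2  3  4  5
 T  4  4  3  3  3  3  3  4
 T  5  5  4  4  4  4  3  3
 T  6  6  5  5  5  5  4  3
 A  7  7  6  6  5  6  5  4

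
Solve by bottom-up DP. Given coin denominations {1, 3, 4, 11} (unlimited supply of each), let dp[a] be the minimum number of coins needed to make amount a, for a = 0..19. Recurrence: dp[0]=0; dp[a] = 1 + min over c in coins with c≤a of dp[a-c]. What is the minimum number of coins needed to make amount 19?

3

 a  0  1  2  3  4  5  6  7  8  9 10 11 12 13 14 15 16 17 18 19
dp  0  1  2  1  1  2  2  2  2  3  3  1  2  3  2  2  3  3  3  3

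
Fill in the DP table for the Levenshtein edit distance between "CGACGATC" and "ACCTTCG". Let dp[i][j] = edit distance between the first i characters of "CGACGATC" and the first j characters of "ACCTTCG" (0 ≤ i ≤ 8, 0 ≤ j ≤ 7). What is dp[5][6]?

   ''  A  C  C  T  T  C  G
''  0  1  2  3  4  5  6  7
 C  1  1  1  2  3  4  5  6
 G  2  2  2  2  3  4  5  5
 A  3  2  3  3  3  4  5  6
 C  4  3  2  3  4  4  4  5
 G  5  4  3  3  4  5  5  4
 A  6  5  4  4  4  5  6  5
 T  7  6  5  5  4  4  5  6
 C  8  7  6  5  5  5  4  5

5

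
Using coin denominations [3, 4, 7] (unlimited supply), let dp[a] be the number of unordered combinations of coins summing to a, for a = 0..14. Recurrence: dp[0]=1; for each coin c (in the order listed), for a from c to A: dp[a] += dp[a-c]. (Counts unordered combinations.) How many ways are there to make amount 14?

after  coin     0     1     2     3     4     5     6     7     8     9    10    11    12    13    14
          3     1     0     0     1     0     0     1     0     0     1     0     0     1     0     0
          4     1     0     0     1     1     0     1     1     1     1     1     1     2     1     1
          7     1     0     0     1     1     0     1     2     1     1     2     2     2     2     3

3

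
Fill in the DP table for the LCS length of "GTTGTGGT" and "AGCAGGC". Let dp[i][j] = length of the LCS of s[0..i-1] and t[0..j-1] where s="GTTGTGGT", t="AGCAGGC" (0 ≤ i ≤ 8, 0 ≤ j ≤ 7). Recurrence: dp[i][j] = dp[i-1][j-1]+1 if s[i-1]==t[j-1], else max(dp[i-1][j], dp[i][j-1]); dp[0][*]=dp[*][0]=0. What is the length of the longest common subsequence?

   ''  A  G  C  A  G  G  C
''  0  0  0  0  0  0  0  0
 G  0  0  1  1  1  1  1  1
 T  0  0  1  1  1  1  1  1
 T  0  0  1  1  1  1  1  1
 G  0  0  1  1  1  2  2  2
 T  0  0  1  1  1  2  2  2
 G  0  0  1  1  1  2  3  3
 G  0  0  1  1  1  2  3  3
 T  0  0  1  1  1  2  3  3

3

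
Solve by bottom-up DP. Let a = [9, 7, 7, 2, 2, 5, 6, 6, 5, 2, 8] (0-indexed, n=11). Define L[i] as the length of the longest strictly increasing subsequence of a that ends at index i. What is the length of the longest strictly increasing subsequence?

   i    0    1    2    3    4    5    6    7    8    9   10
a[i]    9    7    7    2    2    5    6    6    5    2    8
L[i]    1    1    1    1    1    2    3    3    2    1    4

4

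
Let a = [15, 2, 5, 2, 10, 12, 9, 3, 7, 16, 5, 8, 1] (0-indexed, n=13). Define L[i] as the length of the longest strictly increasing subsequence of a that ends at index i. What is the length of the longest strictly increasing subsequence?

   i    0    1    2    3    4    5    6    7    8    9   10   11   12
a[i]   15    2    5    2   10   12    9    3    7   16    5    8    1
L[i]    1    1    2    1    3    4    3    2    3    5    3    4    1

5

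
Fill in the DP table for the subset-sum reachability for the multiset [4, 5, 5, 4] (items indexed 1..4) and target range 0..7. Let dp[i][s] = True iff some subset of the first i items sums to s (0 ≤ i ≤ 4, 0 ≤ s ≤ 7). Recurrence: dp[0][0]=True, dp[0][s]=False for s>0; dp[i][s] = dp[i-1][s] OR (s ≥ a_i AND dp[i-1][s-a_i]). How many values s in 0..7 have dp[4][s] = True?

3

i\s   0   1   2   3   4   5   6   7
  0   T   F   F   F   F   F   F   F
  1   T   F   F   F   T   F   F   F
  2   T   F   F   F   T   T   F   F
  3   T   F   F   F   T   T   F   F
  4   T   F   F   F   T   T   F   F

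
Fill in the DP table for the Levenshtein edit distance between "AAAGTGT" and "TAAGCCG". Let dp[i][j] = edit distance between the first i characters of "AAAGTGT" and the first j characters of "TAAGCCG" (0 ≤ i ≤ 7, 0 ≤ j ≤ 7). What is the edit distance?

4

   ''  T  A  A  G  C  C  G
''  0  1  2  3  4  5  6  7
 A  1  1  1  2  3  4  5  6
 A  2  2  1  1  2  3  4  5
 A  3  3  2  1  2  3  4  5
 G  4  4  3  2  1  2  3  4
 T  5  4  4  3  2  2  3  4
 G  6  5  5  4  3  3  3  3
 T  7  6  6  5  4  4  4  4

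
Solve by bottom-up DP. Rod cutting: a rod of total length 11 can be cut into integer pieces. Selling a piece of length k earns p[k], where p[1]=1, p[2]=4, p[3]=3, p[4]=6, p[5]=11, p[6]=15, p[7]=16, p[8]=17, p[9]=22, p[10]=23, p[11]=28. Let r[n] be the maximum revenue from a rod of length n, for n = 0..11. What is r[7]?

16

   n    0    1    2    3    4    5    6    7    8    9   10   11
r[n]    0    1    4    5    8   11   15   16   19   22   23   28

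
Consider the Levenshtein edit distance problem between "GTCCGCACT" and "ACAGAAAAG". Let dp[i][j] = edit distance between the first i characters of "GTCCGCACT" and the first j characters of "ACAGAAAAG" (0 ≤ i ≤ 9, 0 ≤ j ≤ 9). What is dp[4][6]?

   ''  A  C  A  G  A  A  A  A  G
''  0  1  2  3  4  5  6  7  8  9
 G  1  1  2  3  3  4  5  6  7  8
 T  2  2  2  3  4  4  5  6  7  8
 C  3  3  2  3  4  5  5  6  7  8
 C  4  4  3  3  4  5  6  6  7  8
 G  5  5  4  4  3  4  5  6  7  7
 C  6  6  5  5  4  4  5  6  7  8
 A  7  6  6  5  5  4  4  5  6  7
 C  8  7  6  6  6  5  5  5  6  7
 T  9  8  7  7  7  6  6  6  6  7

6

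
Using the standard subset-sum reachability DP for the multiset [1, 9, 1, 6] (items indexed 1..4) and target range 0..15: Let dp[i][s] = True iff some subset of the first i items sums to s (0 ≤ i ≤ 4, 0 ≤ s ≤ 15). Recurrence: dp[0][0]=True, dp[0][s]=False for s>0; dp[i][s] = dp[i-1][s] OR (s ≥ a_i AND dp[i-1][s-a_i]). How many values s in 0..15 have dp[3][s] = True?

i\s   0   1   2   3   4   5   6   7   8   9  10  11  12  13  14  15
  0   T   F   F   F   F   F   F   F   F   F   F   F   F   F   F   F
  1   T   T   F   F   F   F   F   F   F   F   F   F   F   F   F   F
  2   T   T   F   F   F   F   F   F   F   T   T   F   F   F   F   F
  3   T   T   T   F   F   F   F   F   F   T   T   T   F   F   F   F
  4   T   T   T   F   F   F   T   T   T   T   T   T   F   F   F   T

6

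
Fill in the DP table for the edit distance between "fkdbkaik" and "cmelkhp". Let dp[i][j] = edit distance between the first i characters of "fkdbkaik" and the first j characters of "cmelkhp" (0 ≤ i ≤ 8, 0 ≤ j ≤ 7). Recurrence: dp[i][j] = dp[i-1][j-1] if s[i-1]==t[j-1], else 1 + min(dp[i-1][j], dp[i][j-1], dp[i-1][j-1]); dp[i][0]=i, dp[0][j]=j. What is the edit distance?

7

   ''  c  m  e  l  k  h  p
''  0  1  2  3  4  5  6  7
 f  1  1  2  3  4  5  6  7
 k  2  2  2  3  4  4  5  6
 d  3  3  3  3  4  5  5  6
 b  4  4  4  4  4  5  6  6
 k  5  5  5  5  5  4  5  6
 a  6  6  6  6  6  5  5  6
 i  7  7  7  7  7  6  6  6
 k  8  8  8  8  8  7  7  7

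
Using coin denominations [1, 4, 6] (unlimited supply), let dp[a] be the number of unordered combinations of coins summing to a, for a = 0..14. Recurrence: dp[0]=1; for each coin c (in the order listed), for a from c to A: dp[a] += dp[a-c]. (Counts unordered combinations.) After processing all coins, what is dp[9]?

4

after  coin     0     1     2     3     4     5     6     7     8     9    10    11    12    13    14
          1     1     1     1     1     1     1     1     1     1     1     1     1     1     1     1
          4     1     1     1     1     2     2     2     2     3     3     3     3     4     4     4
          6     1     1     1     1     2     2     3     3     4     4     5     5     7     7     8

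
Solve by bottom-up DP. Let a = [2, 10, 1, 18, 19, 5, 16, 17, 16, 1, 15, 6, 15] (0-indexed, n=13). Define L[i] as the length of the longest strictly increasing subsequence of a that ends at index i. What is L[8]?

3

   i    0    1    2    3    4    5    6    7    8    9   10   11   12
a[i]    2   10    1   18   19    5   16   17   16    1   15    6   15
L[i]    1    2    1    3    4    2    3    4    3    1    3    3    4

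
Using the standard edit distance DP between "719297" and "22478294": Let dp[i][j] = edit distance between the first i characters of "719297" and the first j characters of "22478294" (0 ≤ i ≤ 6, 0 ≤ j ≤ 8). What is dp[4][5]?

5

   ''  2  2  4  7  8  2  9  4
''  0  1  2  3  4  5  6  7  8
 7  1  1  2  3  3  4  5  6  7
 1  2  2  2  3  4  4  5  6  7
 9  3  3  3  3  4  5  5  5  6
 2  4  3  3  4  4  5  5  6  6
 9  5  4  4  4  5  5  6  5  6
 7  6  5  5  5  4  5  6  6  6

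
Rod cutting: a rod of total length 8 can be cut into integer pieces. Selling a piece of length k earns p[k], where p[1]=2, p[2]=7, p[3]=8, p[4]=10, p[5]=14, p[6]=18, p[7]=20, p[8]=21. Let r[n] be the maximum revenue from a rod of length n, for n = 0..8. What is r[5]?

16

   n    0    1    2    3    4    5    6    7    8
r[n]    0    2    7    9   14   16   21   23   28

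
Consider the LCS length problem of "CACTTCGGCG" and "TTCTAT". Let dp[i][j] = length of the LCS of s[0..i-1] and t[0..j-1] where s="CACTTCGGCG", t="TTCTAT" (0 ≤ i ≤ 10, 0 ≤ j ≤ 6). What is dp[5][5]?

   ''  T  T  C  T  A  T
''  0  0  0  0  0  0  0
 C  0  0  0  1  1  1  1
 A  0  0  0  1  1  2  2
 C  0  0  0  1  1  2  2
 T  0  1  1  1  2  2  3
 T  0  1  2  2  2  2  3
 C  0  1  2  3  3  3  3
 G  0  1  2  3  3  3  3
 G  0  1  2  3  3  3  3
 C  0  1  2  3  3  3  3
 G  0  1  2  3  3  3  3

2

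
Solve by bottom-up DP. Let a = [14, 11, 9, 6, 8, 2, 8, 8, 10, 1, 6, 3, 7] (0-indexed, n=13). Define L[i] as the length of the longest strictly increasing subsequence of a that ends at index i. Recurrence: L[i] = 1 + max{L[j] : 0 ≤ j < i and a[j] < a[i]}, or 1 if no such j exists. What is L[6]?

2

   i    0    1    2    3    4    5    6    7    8    9   10   11   12
a[i]   14   11    9    6    8    2    8    8   10    1    6    3    7
L[i]    1    1    1    1    2    1    2    2    3    1    2    2    3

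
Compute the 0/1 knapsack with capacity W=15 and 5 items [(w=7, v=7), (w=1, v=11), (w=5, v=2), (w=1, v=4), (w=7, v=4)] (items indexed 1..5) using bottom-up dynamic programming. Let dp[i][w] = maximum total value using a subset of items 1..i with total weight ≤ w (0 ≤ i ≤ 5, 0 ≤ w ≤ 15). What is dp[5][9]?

22

i\w   0   1   2   3   4   5   6   7   8   9  10  11  12  13  14  15
  0   0   0   0   0   0   0   0   0   0   0   0   0   0   0   0   0
  1   0   0   0   0   0   0   0   7   7   7   7   7   7   7   7   7
  2   0  11  11  11  11  11  11  11  18  18  18  18  18  18  18  18
  3   0  11  11  11  11  11  13  13  18  18  18  18  18  20  20  20
  4   0  11  15  15  15  15  15  17  18  22  22  22  22  22  24  24
  5   0  11  15  15  15  15  15  17  18  22  22  22  22  22  24  24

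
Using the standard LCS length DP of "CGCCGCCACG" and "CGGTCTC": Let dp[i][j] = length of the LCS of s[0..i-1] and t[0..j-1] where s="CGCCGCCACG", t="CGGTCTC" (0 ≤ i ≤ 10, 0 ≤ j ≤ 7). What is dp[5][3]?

   ''  C  G  G  T  C  T  C
''  0  0  0  0  0  0  0  0
 C  0  1  1  1  1  1  1  1
 G  0  1  2  2  2  2  2  2
 C  0  1  2  2  2  3  3  3
 C  0  1  2  2  2  3  3  4
 G  0  1  2  3  3  3  3  4
 C  0  1  2  3  3  4  4  4
 C  0  1  2  3  3  4  4  5
 A  0  1  2  3  3  4  4  5
 C  0  1  2  3  3  4  4  5
 G  0  1  2  3  3  4  4  5

3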